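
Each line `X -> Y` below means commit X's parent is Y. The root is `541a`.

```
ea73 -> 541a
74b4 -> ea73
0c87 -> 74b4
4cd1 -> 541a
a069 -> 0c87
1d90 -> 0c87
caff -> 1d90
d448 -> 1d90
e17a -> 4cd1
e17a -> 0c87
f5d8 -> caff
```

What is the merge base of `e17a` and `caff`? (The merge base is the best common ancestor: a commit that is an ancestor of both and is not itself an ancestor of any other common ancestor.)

0c87

Ancestors of e17a: {0c87, 4cd1, 541a, 74b4, e17a, ea73}.
Ancestors of caff: {0c87, 1d90, 541a, 74b4, caff, ea73}.
Common ancestors: {0c87, 541a, 74b4, ea73}.
Among these, 0c87 is not an ancestor of any other common ancestor — it is the merge base.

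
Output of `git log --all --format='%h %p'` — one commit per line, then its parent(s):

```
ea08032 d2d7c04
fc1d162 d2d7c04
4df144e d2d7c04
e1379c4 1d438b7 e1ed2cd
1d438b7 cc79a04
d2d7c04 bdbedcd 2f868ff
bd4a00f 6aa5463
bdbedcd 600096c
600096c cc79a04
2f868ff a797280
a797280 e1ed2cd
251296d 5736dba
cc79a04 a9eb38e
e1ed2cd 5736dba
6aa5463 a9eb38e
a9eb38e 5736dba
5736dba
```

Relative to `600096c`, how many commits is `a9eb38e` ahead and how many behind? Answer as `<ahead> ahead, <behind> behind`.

0 ahead, 2 behind

Reachable from a9eb38e: {5736dba, a9eb38e}.
Reachable from 600096c: {5736dba, 600096c, a9eb38e, cc79a04}.
Only in a9eb38e's history (ahead): {} — 0.
Only in 600096c's history (behind): {600096c, cc79a04} — 2.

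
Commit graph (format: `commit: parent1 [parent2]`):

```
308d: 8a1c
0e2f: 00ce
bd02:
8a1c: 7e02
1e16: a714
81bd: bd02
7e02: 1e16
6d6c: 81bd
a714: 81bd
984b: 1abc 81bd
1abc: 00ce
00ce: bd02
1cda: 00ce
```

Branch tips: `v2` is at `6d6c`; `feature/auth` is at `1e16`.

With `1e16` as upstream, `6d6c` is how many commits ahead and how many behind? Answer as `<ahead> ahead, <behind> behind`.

1 ahead, 2 behind

Reachable from 6d6c: {6d6c, 81bd, bd02}.
Reachable from 1e16: {1e16, 81bd, a714, bd02}.
Only in 6d6c's history (ahead): {6d6c} — 1.
Only in 1e16's history (behind): {1e16, a714} — 2.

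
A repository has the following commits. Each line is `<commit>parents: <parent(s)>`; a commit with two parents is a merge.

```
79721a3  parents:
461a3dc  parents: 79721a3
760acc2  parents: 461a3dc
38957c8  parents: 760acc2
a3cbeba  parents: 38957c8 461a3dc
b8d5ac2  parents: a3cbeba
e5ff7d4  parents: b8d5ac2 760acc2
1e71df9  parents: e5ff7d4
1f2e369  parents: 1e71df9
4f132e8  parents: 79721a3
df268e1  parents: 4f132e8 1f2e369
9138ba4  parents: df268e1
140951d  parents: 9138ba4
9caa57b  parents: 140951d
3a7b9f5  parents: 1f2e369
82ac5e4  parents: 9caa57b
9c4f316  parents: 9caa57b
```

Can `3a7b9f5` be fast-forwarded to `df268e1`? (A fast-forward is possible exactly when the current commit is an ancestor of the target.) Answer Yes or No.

No

A fast-forward from 3a7b9f5 to df268e1 is possible iff 3a7b9f5 is an ancestor of df268e1.
Ancestors of df268e1: {1e71df9, 1f2e369, 38957c8, 461a3dc, 4f132e8, 760acc2, 79721a3, a3cbeba, b8d5ac2, df268e1, e5ff7d4}.
3a7b9f5 is not among them, so fast-forward is not possible.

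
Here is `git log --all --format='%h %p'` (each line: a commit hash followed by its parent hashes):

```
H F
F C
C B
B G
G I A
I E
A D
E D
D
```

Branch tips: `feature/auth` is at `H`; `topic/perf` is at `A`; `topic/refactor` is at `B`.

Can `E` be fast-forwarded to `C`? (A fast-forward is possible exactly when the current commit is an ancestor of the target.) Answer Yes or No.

A fast-forward from E to C is possible iff E is an ancestor of C.
Ancestors of C: {A, B, C, D, E, G, I}.
E is among them, so fast-forward is possible.

Yes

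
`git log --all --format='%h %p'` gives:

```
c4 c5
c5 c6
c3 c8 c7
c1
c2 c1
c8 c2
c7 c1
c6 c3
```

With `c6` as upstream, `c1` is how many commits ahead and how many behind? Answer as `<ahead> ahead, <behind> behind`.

Reachable from c1: {c1}.
Reachable from c6: {c1, c2, c3, c6, c7, c8}.
Only in c1's history (ahead): {} — 0.
Only in c6's history (behind): {c2, c3, c6, c7, c8} — 5.

0 ahead, 5 behind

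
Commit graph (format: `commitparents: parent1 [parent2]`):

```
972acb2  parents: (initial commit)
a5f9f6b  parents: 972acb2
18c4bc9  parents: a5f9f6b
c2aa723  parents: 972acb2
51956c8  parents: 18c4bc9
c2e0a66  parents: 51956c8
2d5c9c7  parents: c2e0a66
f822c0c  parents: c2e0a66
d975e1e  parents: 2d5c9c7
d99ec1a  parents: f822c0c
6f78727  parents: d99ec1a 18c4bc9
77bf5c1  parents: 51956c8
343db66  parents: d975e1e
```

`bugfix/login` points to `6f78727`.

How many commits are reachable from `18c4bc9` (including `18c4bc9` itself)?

Walking parent pointers from 18c4bc9: reachable set = {18c4bc9, 972acb2, a5f9f6b}.
That is 3 commits.

3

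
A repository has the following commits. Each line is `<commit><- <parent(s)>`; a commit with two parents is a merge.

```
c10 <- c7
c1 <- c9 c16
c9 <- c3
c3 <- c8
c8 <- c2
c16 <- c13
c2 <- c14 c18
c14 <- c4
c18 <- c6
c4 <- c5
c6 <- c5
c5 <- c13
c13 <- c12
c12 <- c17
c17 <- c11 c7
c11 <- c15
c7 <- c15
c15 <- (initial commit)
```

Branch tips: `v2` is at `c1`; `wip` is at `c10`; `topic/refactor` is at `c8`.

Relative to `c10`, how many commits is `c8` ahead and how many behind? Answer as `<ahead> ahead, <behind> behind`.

11 ahead, 1 behind

Reachable from c8: {c11, c12, c13, c14, c15, c17, c18, c2, c4, c5, c6, c7, c8}.
Reachable from c10: {c10, c15, c7}.
Only in c8's history (ahead): {c11, c12, c13, c14, c17, c18, c2, c4, c5, c6, c8} — 11.
Only in c10's history (behind): {c10} — 1.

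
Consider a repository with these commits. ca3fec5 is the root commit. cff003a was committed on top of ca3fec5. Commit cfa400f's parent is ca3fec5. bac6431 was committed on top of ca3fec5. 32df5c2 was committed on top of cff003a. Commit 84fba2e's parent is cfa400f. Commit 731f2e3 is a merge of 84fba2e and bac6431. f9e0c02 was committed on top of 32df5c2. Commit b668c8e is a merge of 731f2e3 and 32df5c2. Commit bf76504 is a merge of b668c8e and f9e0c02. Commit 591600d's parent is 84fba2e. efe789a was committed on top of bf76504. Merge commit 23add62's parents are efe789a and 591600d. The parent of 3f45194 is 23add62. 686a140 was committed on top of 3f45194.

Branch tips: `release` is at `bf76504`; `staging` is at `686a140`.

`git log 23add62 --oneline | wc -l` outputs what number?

13

Walking parent pointers from 23add62: reachable set = {23add62, 32df5c2, 591600d, 731f2e3, 84fba2e, b668c8e, bac6431, bf76504, ca3fec5, cfa400f, cff003a, efe789a, f9e0c02}.
That is 13 commits.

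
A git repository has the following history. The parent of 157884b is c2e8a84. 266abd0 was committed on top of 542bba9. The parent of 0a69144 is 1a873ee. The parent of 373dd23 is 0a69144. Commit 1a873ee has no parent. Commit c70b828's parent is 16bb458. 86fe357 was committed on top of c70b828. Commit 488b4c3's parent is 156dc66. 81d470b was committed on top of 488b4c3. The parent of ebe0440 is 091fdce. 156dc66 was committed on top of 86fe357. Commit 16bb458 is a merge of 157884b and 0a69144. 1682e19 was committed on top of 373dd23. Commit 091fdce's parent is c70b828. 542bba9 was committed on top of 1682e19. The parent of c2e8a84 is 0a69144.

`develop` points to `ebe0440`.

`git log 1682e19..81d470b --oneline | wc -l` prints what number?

Reachable from 81d470b: {0a69144, 156dc66, 157884b, 16bb458, 1a873ee, 488b4c3, 81d470b, 86fe357, c2e8a84, c70b828}.
Reachable from 1682e19: {0a69144, 1682e19, 1a873ee, 373dd23}.
In 81d470b's history but not 1682e19's: {156dc66, 157884b, 16bb458, 488b4c3, 81d470b, 86fe357, c2e8a84, c70b828} — 8 commits.

8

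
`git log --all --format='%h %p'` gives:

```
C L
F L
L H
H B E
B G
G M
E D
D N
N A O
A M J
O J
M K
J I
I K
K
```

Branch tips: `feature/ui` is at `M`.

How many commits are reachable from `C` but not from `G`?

11

Reachable from C: {A, B, C, D, E, G, H, I, J, K, L, M, N, O}.
Reachable from G: {G, K, M}.
In C's history but not G's: {A, B, C, D, E, H, I, J, L, N, O} — 11 commits.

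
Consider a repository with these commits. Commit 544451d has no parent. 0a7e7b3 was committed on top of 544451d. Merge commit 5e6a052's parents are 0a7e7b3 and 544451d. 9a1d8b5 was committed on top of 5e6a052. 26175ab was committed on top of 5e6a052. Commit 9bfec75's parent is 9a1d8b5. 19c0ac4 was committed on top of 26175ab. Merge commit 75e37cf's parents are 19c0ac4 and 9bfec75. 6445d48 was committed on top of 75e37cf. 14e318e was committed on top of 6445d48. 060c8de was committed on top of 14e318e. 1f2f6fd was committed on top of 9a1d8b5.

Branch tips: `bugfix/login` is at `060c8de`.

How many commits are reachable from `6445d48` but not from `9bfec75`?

Reachable from 6445d48: {0a7e7b3, 19c0ac4, 26175ab, 544451d, 5e6a052, 6445d48, 75e37cf, 9a1d8b5, 9bfec75}.
Reachable from 9bfec75: {0a7e7b3, 544451d, 5e6a052, 9a1d8b5, 9bfec75}.
In 6445d48's history but not 9bfec75's: {19c0ac4, 26175ab, 6445d48, 75e37cf} — 4 commits.

4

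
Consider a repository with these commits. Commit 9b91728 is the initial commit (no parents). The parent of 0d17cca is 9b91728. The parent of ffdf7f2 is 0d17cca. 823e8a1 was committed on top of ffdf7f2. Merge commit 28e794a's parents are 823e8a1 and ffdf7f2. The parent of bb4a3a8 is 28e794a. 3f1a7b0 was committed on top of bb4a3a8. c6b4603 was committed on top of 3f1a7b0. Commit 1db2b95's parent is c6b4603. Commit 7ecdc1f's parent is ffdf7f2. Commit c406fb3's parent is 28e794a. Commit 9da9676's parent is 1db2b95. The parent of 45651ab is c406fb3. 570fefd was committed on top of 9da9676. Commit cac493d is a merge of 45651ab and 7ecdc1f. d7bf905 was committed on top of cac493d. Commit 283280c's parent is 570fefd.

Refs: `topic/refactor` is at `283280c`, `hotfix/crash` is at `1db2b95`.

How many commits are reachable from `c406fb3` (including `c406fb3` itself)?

6

Walking parent pointers from c406fb3: reachable set = {0d17cca, 28e794a, 823e8a1, 9b91728, c406fb3, ffdf7f2}.
That is 6 commits.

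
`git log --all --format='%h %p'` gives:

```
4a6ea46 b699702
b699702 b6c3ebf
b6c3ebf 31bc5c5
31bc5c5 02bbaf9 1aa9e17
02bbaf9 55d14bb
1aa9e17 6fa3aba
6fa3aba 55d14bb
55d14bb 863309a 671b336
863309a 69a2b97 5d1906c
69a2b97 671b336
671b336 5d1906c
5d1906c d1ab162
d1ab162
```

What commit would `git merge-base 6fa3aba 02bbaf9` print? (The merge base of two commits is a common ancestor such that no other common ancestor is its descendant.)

55d14bb

Ancestors of 6fa3aba: {55d14bb, 5d1906c, 671b336, 69a2b97, 6fa3aba, 863309a, d1ab162}.
Ancestors of 02bbaf9: {02bbaf9, 55d14bb, 5d1906c, 671b336, 69a2b97, 863309a, d1ab162}.
Common ancestors: {55d14bb, 5d1906c, 671b336, 69a2b97, 863309a, d1ab162}.
Among these, 55d14bb is not an ancestor of any other common ancestor — it is the merge base.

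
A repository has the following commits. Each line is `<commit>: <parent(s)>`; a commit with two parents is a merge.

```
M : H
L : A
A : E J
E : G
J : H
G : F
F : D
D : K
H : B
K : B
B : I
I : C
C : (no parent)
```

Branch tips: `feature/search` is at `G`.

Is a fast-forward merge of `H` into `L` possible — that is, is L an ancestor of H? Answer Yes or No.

A fast-forward from L to H is possible iff L is an ancestor of H.
Ancestors of H: {B, C, H, I}.
L is not among them, so fast-forward is not possible.

No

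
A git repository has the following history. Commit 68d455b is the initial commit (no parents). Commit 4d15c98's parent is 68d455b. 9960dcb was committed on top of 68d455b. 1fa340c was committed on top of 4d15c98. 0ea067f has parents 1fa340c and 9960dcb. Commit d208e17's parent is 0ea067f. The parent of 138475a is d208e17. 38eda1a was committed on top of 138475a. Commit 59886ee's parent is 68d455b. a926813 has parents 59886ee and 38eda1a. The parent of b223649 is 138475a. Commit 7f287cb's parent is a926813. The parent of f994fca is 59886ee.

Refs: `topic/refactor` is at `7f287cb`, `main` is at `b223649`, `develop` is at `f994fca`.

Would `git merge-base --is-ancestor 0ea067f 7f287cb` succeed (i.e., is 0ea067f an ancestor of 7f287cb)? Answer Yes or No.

Yes

Ancestors of 7f287cb (commits reachable by following parents): {0ea067f, 138475a, 1fa340c, 38eda1a, 4d15c98, 59886ee, 68d455b, 7f287cb, 9960dcb, a926813, d208e17}.
0ea067f is in that set, so it is an ancestor of 7f287cb.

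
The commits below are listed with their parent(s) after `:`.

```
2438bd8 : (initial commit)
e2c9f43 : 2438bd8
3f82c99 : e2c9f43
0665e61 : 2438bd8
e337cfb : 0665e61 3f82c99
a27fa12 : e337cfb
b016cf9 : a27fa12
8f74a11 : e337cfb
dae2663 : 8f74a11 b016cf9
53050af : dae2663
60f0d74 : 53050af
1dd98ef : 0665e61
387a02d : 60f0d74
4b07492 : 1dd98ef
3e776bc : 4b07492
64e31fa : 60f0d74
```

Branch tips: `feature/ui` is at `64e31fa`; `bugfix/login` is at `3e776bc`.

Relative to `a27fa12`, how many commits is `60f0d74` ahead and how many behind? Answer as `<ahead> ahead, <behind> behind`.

5 ahead, 0 behind

Reachable from 60f0d74: {0665e61, 2438bd8, 3f82c99, 53050af, 60f0d74, 8f74a11, a27fa12, b016cf9, dae2663, e2c9f43, e337cfb}.
Reachable from a27fa12: {0665e61, 2438bd8, 3f82c99, a27fa12, e2c9f43, e337cfb}.
Only in 60f0d74's history (ahead): {53050af, 60f0d74, 8f74a11, b016cf9, dae2663} — 5.
Only in a27fa12's history (behind): {} — 0.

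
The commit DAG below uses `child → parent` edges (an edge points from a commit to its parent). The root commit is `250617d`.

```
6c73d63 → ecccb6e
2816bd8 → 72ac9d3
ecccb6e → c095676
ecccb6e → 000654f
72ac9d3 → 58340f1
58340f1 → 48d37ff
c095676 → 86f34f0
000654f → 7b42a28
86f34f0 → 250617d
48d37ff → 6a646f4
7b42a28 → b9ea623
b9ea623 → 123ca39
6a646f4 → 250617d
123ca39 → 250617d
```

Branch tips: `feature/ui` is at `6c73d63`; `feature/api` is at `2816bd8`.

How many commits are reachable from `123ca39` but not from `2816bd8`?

1

Reachable from 123ca39: {123ca39, 250617d}.
Reachable from 2816bd8: {250617d, 2816bd8, 48d37ff, 58340f1, 6a646f4, 72ac9d3}.
In 123ca39's history but not 2816bd8's: {123ca39} — 1 commit.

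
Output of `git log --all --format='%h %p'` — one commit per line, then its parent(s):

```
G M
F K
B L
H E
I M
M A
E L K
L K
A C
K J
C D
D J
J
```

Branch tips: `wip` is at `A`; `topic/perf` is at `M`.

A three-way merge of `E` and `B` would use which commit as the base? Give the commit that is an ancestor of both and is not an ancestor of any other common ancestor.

Ancestors of E: {E, J, K, L}.
Ancestors of B: {B, J, K, L}.
Common ancestors: {J, K, L}.
Among these, L is not an ancestor of any other common ancestor — it is the merge base.

L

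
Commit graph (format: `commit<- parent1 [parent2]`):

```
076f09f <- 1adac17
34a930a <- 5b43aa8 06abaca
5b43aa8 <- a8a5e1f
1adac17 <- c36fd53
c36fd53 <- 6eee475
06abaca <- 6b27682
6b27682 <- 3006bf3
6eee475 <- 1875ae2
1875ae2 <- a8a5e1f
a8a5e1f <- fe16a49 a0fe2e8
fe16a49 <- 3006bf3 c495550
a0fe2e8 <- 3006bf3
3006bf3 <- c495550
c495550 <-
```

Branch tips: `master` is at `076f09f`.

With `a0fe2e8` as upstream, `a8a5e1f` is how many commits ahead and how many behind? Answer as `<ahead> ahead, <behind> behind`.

2 ahead, 0 behind

Reachable from a8a5e1f: {3006bf3, a0fe2e8, a8a5e1f, c495550, fe16a49}.
Reachable from a0fe2e8: {3006bf3, a0fe2e8, c495550}.
Only in a8a5e1f's history (ahead): {a8a5e1f, fe16a49} — 2.
Only in a0fe2e8's history (behind): {} — 0.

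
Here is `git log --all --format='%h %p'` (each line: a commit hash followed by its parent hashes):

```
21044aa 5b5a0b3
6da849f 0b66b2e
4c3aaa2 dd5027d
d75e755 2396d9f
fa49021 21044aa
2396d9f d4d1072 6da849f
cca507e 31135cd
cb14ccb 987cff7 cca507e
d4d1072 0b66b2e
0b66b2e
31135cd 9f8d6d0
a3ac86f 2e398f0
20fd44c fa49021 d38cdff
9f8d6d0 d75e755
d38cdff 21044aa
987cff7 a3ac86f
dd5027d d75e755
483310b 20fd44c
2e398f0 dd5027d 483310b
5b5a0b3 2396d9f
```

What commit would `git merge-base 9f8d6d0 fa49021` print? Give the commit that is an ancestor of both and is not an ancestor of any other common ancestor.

Ancestors of 9f8d6d0: {0b66b2e, 2396d9f, 6da849f, 9f8d6d0, d4d1072, d75e755}.
Ancestors of fa49021: {0b66b2e, 21044aa, 2396d9f, 5b5a0b3, 6da849f, d4d1072, fa49021}.
Common ancestors: {0b66b2e, 2396d9f, 6da849f, d4d1072}.
Among these, 2396d9f is not an ancestor of any other common ancestor — it is the merge base.

2396d9f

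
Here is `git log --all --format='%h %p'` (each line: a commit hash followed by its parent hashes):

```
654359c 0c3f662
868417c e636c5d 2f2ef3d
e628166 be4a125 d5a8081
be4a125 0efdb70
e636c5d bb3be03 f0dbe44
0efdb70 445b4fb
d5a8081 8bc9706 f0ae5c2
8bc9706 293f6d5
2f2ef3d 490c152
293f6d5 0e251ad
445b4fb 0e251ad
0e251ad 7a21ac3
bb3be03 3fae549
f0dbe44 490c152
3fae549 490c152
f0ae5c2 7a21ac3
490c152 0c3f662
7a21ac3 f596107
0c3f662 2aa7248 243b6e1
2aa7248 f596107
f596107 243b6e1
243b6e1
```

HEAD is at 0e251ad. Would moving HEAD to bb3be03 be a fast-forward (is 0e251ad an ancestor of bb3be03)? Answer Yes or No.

No

A fast-forward from 0e251ad to bb3be03 is possible iff 0e251ad is an ancestor of bb3be03.
Ancestors of bb3be03: {0c3f662, 243b6e1, 2aa7248, 3fae549, 490c152, bb3be03, f596107}.
0e251ad is not among them, so fast-forward is not possible.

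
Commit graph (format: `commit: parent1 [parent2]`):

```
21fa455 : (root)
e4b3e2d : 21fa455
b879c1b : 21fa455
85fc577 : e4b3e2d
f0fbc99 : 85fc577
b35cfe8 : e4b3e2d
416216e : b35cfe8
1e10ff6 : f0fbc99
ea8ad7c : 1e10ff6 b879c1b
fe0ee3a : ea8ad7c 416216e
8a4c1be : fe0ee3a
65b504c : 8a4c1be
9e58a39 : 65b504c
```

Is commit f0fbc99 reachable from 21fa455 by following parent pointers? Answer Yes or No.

Ancestors of 21fa455: {21fa455}.
f0fbc99 is not in that set, so it is not an ancestor of 21fa455.

No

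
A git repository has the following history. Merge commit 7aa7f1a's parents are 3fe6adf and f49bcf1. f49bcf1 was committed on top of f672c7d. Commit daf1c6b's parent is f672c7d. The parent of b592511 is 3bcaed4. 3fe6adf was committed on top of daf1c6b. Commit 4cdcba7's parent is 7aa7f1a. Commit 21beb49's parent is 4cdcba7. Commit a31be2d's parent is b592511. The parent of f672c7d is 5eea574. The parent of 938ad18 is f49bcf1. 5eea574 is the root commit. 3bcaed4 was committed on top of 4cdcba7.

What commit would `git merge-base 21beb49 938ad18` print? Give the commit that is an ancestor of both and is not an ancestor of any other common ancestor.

f49bcf1

Ancestors of 21beb49: {21beb49, 3fe6adf, 4cdcba7, 5eea574, 7aa7f1a, daf1c6b, f49bcf1, f672c7d}.
Ancestors of 938ad18: {5eea574, 938ad18, f49bcf1, f672c7d}.
Common ancestors: {5eea574, f49bcf1, f672c7d}.
Among these, f49bcf1 is not an ancestor of any other common ancestor — it is the merge base.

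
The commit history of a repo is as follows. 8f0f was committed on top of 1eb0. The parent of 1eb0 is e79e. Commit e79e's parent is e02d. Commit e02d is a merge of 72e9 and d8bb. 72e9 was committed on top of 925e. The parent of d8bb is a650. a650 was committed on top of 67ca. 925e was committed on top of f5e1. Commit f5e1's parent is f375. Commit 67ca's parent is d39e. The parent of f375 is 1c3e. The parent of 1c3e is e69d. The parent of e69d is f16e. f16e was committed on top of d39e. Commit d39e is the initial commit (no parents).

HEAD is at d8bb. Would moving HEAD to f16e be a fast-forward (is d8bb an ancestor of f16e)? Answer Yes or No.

No

A fast-forward from d8bb to f16e is possible iff d8bb is an ancestor of f16e.
Ancestors of f16e: {d39e, f16e}.
d8bb is not among them, so fast-forward is not possible.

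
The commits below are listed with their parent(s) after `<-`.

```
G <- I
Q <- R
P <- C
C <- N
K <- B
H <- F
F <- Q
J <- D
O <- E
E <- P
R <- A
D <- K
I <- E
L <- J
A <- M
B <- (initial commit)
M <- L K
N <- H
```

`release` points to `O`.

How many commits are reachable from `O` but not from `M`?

Reachable from O: {A, B, C, D, E, F, H, J, K, L, M, N, O, P, Q, R}.
Reachable from M: {B, D, J, K, L, M}.
In O's history but not M's: {A, C, E, F, H, N, O, P, Q, R} — 10 commits.

10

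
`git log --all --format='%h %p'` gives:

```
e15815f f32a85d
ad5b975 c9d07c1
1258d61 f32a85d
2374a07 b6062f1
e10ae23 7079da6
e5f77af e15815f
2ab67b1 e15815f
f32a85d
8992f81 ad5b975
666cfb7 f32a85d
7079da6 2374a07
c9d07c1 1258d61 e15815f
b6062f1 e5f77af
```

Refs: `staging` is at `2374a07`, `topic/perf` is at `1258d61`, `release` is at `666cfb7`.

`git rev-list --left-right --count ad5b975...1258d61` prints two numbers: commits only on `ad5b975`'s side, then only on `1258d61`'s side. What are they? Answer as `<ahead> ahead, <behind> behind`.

Reachable from ad5b975: {1258d61, ad5b975, c9d07c1, e15815f, f32a85d}.
Reachable from 1258d61: {1258d61, f32a85d}.
Only in ad5b975's history (ahead): {ad5b975, c9d07c1, e15815f} — 3.
Only in 1258d61's history (behind): {} — 0.

3 ahead, 0 behind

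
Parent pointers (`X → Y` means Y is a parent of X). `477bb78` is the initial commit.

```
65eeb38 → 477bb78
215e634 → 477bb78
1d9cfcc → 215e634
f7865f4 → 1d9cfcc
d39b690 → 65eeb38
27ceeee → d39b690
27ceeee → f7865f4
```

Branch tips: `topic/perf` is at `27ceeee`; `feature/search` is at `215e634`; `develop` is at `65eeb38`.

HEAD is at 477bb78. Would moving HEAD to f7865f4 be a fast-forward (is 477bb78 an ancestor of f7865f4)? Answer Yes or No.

A fast-forward from 477bb78 to f7865f4 is possible iff 477bb78 is an ancestor of f7865f4.
Ancestors of f7865f4: {1d9cfcc, 215e634, 477bb78, f7865f4}.
477bb78 is among them, so fast-forward is possible.

Yes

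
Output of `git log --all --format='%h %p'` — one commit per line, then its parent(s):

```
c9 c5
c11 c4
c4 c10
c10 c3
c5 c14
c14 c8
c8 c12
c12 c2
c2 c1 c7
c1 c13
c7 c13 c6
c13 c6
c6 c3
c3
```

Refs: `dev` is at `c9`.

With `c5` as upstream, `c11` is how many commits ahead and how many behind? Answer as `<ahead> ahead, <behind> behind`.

Reachable from c11: {c10, c11, c3, c4}.
Reachable from c5: {c1, c12, c13, c14, c2, c3, c5, c6, c7, c8}.
Only in c11's history (ahead): {c10, c11, c4} — 3.
Only in c5's history (behind): {c1, c12, c13, c14, c2, c5, c6, c7, c8} — 9.

3 ahead, 9 behind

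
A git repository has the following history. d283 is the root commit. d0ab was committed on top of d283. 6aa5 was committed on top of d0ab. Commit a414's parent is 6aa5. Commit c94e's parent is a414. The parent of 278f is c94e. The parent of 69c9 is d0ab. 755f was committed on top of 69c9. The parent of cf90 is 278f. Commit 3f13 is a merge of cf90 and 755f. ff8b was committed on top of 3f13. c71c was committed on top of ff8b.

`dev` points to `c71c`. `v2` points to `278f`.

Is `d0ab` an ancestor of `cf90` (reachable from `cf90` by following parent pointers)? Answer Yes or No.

Yes

Ancestors of cf90 (commits reachable by following parents): {278f, 6aa5, a414, c94e, cf90, d0ab, d283}.
d0ab is in that set, so it is an ancestor of cf90.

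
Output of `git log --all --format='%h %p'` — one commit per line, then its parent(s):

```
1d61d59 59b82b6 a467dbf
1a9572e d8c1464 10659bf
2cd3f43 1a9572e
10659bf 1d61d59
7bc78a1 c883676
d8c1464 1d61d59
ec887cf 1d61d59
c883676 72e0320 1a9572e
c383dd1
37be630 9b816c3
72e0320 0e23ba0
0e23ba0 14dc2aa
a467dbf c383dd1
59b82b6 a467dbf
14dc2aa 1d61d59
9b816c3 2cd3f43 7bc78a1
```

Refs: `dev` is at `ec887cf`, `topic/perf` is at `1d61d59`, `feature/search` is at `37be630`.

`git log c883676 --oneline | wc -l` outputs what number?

Walking parent pointers from c883676: reachable set = {0e23ba0, 10659bf, 14dc2aa, 1a9572e, 1d61d59, 59b82b6, 72e0320, a467dbf, c383dd1, c883676, d8c1464}.
That is 11 commits.

11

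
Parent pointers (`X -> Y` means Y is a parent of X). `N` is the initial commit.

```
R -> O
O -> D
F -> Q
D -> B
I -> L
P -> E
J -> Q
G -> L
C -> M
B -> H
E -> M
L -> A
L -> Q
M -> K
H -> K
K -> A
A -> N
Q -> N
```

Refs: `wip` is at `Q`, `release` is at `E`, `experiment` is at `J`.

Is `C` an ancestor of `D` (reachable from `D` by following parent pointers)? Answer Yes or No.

Ancestors of D: {A, B, D, H, K, N}.
C is not in that set, so it is not an ancestor of D.

No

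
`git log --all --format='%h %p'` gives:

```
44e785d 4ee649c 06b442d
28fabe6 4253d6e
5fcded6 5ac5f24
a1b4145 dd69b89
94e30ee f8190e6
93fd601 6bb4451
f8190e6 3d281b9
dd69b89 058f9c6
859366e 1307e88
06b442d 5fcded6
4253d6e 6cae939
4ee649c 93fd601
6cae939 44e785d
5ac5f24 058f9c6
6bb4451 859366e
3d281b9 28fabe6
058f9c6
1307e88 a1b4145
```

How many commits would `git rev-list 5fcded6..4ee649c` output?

7

Reachable from 4ee649c: {058f9c6, 1307e88, 4ee649c, 6bb4451, 859366e, 93fd601, a1b4145, dd69b89}.
Reachable from 5fcded6: {058f9c6, 5ac5f24, 5fcded6}.
In 4ee649c's history but not 5fcded6's: {1307e88, 4ee649c, 6bb4451, 859366e, 93fd601, a1b4145, dd69b89} — 7 commits.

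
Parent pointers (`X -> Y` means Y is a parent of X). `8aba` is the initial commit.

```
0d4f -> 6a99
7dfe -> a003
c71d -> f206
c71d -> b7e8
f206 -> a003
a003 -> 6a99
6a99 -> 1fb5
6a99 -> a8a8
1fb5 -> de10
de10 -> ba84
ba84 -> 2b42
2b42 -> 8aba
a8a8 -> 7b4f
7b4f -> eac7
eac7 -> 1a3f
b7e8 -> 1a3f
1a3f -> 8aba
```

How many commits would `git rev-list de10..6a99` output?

6

Reachable from 6a99: {1a3f, 1fb5, 2b42, 6a99, 7b4f, 8aba, a8a8, ba84, de10, eac7}.
Reachable from de10: {2b42, 8aba, ba84, de10}.
In 6a99's history but not de10's: {1a3f, 1fb5, 6a99, 7b4f, a8a8, eac7} — 6 commits.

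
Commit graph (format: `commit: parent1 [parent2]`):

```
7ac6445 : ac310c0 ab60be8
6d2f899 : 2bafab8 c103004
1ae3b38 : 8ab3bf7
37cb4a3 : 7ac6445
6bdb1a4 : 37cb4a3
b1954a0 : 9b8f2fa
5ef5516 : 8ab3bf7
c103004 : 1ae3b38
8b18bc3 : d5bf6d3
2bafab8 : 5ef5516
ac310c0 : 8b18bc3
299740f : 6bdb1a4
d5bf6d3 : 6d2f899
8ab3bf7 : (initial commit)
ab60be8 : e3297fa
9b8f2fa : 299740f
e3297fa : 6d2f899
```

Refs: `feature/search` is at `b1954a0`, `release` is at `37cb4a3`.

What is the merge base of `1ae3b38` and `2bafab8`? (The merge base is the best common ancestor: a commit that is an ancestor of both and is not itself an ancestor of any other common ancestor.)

Ancestors of 1ae3b38: {1ae3b38, 8ab3bf7}.
Ancestors of 2bafab8: {2bafab8, 5ef5516, 8ab3bf7}.
Common ancestors: {8ab3bf7}.
The only common ancestor is 8ab3bf7, so it is the merge base.

8ab3bf7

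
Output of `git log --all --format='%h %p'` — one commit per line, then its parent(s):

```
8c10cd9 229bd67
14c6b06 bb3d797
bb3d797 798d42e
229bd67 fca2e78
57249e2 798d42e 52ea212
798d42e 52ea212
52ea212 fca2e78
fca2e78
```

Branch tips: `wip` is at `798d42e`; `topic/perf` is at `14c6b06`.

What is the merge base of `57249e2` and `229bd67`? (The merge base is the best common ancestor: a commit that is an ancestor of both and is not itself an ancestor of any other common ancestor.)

fca2e78

Ancestors of 57249e2: {52ea212, 57249e2, 798d42e, fca2e78}.
Ancestors of 229bd67: {229bd67, fca2e78}.
Common ancestors: {fca2e78}.
The only common ancestor is fca2e78, so it is the merge base.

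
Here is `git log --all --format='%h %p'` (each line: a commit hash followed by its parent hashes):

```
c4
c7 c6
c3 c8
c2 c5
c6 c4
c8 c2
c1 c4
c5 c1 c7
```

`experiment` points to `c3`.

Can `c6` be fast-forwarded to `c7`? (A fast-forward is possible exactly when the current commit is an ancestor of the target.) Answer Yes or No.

Yes

A fast-forward from c6 to c7 is possible iff c6 is an ancestor of c7.
Ancestors of c7: {c4, c6, c7}.
c6 is among them, so fast-forward is possible.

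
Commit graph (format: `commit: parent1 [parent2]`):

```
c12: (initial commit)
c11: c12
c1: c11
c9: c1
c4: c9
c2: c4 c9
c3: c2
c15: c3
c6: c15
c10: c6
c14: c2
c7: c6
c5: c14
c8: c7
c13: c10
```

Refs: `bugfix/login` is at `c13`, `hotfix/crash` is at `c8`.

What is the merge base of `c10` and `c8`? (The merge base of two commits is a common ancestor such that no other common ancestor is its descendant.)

c6

Ancestors of c10: {c1, c10, c11, c12, c15, c2, c3, c4, c6, c9}.
Ancestors of c8: {c1, c11, c12, c15, c2, c3, c4, c6, c7, c8, c9}.
Common ancestors: {c1, c11, c12, c15, c2, c3, c4, c6, c9}.
Among these, c6 is not an ancestor of any other common ancestor — it is the merge base.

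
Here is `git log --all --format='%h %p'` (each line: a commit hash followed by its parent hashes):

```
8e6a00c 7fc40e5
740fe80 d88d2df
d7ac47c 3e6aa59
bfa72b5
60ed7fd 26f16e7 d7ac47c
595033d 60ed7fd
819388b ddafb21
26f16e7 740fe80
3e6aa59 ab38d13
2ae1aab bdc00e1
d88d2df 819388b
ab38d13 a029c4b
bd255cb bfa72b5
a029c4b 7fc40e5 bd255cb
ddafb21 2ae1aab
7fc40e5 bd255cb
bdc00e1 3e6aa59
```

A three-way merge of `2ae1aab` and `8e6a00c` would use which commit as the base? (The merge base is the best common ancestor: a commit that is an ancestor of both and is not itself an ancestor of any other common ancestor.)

Ancestors of 2ae1aab: {2ae1aab, 3e6aa59, 7fc40e5, a029c4b, ab38d13, bd255cb, bdc00e1, bfa72b5}.
Ancestors of 8e6a00c: {7fc40e5, 8e6a00c, bd255cb, bfa72b5}.
Common ancestors: {7fc40e5, bd255cb, bfa72b5}.
Among these, 7fc40e5 is not an ancestor of any other common ancestor — it is the merge base.

7fc40e5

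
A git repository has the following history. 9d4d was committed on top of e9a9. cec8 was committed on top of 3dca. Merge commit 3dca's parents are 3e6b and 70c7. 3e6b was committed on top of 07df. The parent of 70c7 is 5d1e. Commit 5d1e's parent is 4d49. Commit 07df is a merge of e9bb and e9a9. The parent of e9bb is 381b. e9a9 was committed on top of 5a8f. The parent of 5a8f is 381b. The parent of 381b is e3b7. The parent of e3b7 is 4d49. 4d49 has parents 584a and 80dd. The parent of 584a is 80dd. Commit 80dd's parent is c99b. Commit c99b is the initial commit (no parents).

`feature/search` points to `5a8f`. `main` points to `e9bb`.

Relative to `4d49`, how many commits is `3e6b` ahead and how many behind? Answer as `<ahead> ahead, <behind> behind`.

Reachable from 3e6b: {07df, 381b, 3e6b, 4d49, 584a, 5a8f, 80dd, c99b, e3b7, e9a9, e9bb}.
Reachable from 4d49: {4d49, 584a, 80dd, c99b}.
Only in 3e6b's history (ahead): {07df, 381b, 3e6b, 5a8f, e3b7, e9a9, e9bb} — 7.
Only in 4d49's history (behind): {} — 0.

7 ahead, 0 behind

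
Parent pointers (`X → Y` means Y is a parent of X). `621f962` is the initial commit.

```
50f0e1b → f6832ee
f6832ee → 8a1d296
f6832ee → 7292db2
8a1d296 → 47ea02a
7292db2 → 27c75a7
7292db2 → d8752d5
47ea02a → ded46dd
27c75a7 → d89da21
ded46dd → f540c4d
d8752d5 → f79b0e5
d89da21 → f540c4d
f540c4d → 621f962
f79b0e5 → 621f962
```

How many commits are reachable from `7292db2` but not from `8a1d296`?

Reachable from 7292db2: {27c75a7, 621f962, 7292db2, d8752d5, d89da21, f540c4d, f79b0e5}.
Reachable from 8a1d296: {47ea02a, 621f962, 8a1d296, ded46dd, f540c4d}.
In 7292db2's history but not 8a1d296's: {27c75a7, 7292db2, d8752d5, d89da21, f79b0e5} — 5 commits.

5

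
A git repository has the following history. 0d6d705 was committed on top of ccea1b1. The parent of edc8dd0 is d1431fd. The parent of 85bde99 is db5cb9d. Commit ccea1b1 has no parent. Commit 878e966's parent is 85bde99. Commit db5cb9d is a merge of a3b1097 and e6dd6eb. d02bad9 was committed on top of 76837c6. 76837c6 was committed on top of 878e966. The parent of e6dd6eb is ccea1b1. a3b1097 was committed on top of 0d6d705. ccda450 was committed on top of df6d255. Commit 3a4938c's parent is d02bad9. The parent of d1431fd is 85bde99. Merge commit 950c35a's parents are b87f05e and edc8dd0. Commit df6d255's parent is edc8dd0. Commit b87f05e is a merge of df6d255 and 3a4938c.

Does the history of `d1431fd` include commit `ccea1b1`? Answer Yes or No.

Ancestors of d1431fd (commits reachable by following parents): {0d6d705, 85bde99, a3b1097, ccea1b1, d1431fd, db5cb9d, e6dd6eb}.
ccea1b1 is in that set, so it is an ancestor of d1431fd.

Yes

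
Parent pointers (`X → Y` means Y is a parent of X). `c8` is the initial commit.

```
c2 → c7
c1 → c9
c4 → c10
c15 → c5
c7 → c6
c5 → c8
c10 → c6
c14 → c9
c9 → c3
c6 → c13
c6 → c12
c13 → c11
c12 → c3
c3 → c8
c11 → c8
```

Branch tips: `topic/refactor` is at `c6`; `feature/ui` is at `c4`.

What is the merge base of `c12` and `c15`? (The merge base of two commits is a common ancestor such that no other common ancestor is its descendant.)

Ancestors of c12: {c12, c3, c8}.
Ancestors of c15: {c15, c5, c8}.
Common ancestors: {c8}.
The only common ancestor is c8, so it is the merge base.

c8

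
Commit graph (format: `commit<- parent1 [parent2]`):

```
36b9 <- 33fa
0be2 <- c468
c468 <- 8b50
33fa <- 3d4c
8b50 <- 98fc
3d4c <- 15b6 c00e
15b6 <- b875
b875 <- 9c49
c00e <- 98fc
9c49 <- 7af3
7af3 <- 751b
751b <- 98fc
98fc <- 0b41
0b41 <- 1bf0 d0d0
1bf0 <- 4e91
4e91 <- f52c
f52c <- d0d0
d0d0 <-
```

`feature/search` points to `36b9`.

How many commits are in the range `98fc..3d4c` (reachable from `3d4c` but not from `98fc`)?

Reachable from 3d4c: {0b41, 15b6, 1bf0, 3d4c, 4e91, 751b, 7af3, 98fc, 9c49, b875, c00e, d0d0, f52c}.
Reachable from 98fc: {0b41, 1bf0, 4e91, 98fc, d0d0, f52c}.
In 3d4c's history but not 98fc's: {15b6, 3d4c, 751b, 7af3, 9c49, b875, c00e} — 7 commits.

7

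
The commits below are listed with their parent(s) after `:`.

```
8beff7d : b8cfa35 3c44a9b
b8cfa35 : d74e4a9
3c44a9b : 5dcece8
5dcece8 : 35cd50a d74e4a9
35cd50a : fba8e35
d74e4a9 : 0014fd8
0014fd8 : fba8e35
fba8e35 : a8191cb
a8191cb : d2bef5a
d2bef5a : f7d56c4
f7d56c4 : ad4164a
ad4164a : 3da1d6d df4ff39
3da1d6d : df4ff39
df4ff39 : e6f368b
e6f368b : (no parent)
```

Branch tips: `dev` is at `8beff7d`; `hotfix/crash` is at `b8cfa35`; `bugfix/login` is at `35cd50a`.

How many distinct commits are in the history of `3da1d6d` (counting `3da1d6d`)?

Walking parent pointers from 3da1d6d: reachable set = {3da1d6d, df4ff39, e6f368b}.
That is 3 commits.

3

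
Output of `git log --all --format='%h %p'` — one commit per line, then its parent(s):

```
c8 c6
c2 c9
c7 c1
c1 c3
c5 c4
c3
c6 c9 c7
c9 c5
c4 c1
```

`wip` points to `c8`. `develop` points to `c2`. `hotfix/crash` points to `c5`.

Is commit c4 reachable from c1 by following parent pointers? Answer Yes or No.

Ancestors of c1: {c1, c3}.
c4 is not in that set, so it is not an ancestor of c1.

No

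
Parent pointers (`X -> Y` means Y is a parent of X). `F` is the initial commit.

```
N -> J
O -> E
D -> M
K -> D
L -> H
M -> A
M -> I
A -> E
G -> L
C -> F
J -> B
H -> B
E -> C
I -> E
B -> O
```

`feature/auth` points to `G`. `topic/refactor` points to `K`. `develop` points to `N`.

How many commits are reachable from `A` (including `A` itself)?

Walking parent pointers from A: reachable set = {A, C, E, F}.
That is 4 commits.

4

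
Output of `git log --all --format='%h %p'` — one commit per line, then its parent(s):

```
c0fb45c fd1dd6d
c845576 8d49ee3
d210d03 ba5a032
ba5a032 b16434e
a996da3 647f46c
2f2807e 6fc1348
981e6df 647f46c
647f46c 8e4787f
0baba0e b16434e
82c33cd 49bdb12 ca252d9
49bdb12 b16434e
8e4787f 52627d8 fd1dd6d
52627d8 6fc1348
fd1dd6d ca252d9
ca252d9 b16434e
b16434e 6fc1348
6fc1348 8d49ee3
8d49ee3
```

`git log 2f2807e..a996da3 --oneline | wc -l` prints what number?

Reachable from a996da3: {52627d8, 647f46c, 6fc1348, 8d49ee3, 8e4787f, a996da3, b16434e, ca252d9, fd1dd6d}.
Reachable from 2f2807e: {2f2807e, 6fc1348, 8d49ee3}.
In a996da3's history but not 2f2807e's: {52627d8, 647f46c, 8e4787f, a996da3, b16434e, ca252d9, fd1dd6d} — 7 commits.

7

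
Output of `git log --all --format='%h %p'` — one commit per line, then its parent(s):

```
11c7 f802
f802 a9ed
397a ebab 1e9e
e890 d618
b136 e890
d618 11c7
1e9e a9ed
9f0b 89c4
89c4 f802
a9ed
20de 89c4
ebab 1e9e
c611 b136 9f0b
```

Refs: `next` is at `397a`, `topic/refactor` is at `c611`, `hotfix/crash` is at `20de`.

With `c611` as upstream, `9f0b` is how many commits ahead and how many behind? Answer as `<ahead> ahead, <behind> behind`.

0 ahead, 5 behind

Reachable from 9f0b: {89c4, 9f0b, a9ed, f802}.
Reachable from c611: {11c7, 89c4, 9f0b, a9ed, b136, c611, d618, e890, f802}.
Only in 9f0b's history (ahead): {} — 0.
Only in c611's history (behind): {11c7, b136, c611, d618, e890} — 5.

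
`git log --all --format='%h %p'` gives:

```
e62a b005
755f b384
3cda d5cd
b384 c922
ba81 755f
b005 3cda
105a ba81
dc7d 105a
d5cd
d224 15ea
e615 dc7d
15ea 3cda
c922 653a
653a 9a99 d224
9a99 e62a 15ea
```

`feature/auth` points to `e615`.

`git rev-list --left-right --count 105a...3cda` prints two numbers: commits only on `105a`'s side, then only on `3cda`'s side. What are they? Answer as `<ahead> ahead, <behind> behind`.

11 ahead, 0 behind

Reachable from 105a: {105a, 15ea, 3cda, 653a, 755f, 9a99, b005, b384, ba81, c922, d224, d5cd, e62a}.
Reachable from 3cda: {3cda, d5cd}.
Only in 105a's history (ahead): {105a, 15ea, 653a, 755f, 9a99, b005, b384, ba81, c922, d224, e62a} — 11.
Only in 3cda's history (behind): {} — 0.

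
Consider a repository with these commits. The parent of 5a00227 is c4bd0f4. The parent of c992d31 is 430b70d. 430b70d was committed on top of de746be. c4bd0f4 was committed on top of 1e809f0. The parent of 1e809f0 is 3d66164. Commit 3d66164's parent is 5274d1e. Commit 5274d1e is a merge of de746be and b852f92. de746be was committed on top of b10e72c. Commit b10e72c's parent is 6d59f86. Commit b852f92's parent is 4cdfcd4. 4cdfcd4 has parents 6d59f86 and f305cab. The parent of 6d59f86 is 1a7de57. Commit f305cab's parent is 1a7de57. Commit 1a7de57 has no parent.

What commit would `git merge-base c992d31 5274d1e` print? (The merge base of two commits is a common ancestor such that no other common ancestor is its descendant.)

Ancestors of c992d31: {1a7de57, 430b70d, 6d59f86, b10e72c, c992d31, de746be}.
Ancestors of 5274d1e: {1a7de57, 4cdfcd4, 5274d1e, 6d59f86, b10e72c, b852f92, de746be, f305cab}.
Common ancestors: {1a7de57, 6d59f86, b10e72c, de746be}.
Among these, de746be is not an ancestor of any other common ancestor — it is the merge base.

de746be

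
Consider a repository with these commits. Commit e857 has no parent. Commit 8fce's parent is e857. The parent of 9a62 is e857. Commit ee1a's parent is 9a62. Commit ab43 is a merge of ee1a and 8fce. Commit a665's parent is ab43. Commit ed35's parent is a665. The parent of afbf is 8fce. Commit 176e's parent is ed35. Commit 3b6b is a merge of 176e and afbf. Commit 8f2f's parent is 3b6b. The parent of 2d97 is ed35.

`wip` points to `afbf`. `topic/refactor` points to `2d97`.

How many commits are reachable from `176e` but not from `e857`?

Reachable from 176e: {176e, 8fce, 9a62, a665, ab43, e857, ed35, ee1a}.
Reachable from e857: {e857}.
In 176e's history but not e857's: {176e, 8fce, 9a62, a665, ab43, ed35, ee1a} — 7 commits.

7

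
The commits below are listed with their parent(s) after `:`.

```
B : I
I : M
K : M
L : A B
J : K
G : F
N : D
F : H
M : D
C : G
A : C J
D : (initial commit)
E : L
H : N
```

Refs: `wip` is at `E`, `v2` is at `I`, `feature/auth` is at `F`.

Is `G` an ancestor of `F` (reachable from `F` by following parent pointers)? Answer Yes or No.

Ancestors of F: {D, F, H, N}.
G is not in that set, so it is not an ancestor of F.

No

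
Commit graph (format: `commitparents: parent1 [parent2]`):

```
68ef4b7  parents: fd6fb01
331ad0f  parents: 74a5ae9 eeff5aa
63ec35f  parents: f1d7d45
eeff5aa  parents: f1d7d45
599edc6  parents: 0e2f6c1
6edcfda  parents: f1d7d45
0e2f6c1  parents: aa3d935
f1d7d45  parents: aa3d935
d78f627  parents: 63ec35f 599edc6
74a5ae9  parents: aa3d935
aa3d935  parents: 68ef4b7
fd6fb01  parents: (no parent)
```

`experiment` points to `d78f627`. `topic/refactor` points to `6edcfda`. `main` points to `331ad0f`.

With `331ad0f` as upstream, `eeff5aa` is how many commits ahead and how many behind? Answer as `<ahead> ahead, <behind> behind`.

0 ahead, 2 behind

Reachable from eeff5aa: {68ef4b7, aa3d935, eeff5aa, f1d7d45, fd6fb01}.
Reachable from 331ad0f: {331ad0f, 68ef4b7, 74a5ae9, aa3d935, eeff5aa, f1d7d45, fd6fb01}.
Only in eeff5aa's history (ahead): {} — 0.
Only in 331ad0f's history (behind): {331ad0f, 74a5ae9} — 2.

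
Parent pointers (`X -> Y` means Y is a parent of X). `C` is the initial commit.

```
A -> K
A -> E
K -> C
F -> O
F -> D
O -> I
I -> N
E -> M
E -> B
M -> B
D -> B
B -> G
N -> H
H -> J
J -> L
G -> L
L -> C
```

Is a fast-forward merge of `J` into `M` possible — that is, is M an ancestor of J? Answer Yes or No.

No

A fast-forward from M to J is possible iff M is an ancestor of J.
Ancestors of J: {C, J, L}.
M is not among them, so fast-forward is not possible.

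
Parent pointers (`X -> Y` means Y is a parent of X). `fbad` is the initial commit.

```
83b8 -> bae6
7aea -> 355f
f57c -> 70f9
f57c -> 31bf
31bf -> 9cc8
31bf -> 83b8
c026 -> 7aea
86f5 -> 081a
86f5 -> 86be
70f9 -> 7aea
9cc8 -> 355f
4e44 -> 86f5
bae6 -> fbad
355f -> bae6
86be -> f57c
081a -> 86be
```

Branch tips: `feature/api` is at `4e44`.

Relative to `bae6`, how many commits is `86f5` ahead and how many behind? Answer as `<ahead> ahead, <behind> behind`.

10 ahead, 0 behind

Reachable from 86f5: {081a, 31bf, 355f, 70f9, 7aea, 83b8, 86be, 86f5, 9cc8, bae6, f57c, fbad}.
Reachable from bae6: {bae6, fbad}.
Only in 86f5's history (ahead): {081a, 31bf, 355f, 70f9, 7aea, 83b8, 86be, 86f5, 9cc8, f57c} — 10.
Only in bae6's history (behind): {} — 0.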